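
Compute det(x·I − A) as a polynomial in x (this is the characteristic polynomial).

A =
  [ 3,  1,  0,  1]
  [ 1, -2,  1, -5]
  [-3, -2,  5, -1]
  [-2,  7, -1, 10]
x^4 - 16*x^3 + 96*x^2 - 256*x + 256

Expanding det(x·I − A) (e.g. by cofactor expansion or by noting that A is similar to its Jordan form J, which has the same characteristic polynomial as A) gives
  χ_A(x) = x^4 - 16*x^3 + 96*x^2 - 256*x + 256
which factors as (x - 4)^4. The eigenvalues (with algebraic multiplicities) are λ = 4 with multiplicity 4.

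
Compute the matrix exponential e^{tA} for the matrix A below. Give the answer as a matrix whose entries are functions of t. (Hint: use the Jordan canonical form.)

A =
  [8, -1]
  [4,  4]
e^{tA} =
  [2*t*exp(6*t) + exp(6*t), -t*exp(6*t)]
  [4*t*exp(6*t), -2*t*exp(6*t) + exp(6*t)]

Strategy: write A = P · J · P⁻¹ where J is a Jordan canonical form, so e^{tA} = P · e^{tJ} · P⁻¹, and e^{tJ} can be computed block-by-block.

A has Jordan form
J =
  [6, 1]
  [0, 6]
(up to reordering of blocks).

Per-block formulas:
  For a 2×2 Jordan block J_2(6): exp(t · J_2(6)) = e^(6t)·(I + t·N), where N is the 2×2 nilpotent shift.

After assembling e^{tJ} and conjugating by P, we get:

e^{tA} =
  [2*t*exp(6*t) + exp(6*t), -t*exp(6*t)]
  [4*t*exp(6*t), -2*t*exp(6*t) + exp(6*t)]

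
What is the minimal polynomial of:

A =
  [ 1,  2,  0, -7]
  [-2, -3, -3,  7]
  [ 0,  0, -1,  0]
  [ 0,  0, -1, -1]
x^3 + 3*x^2 + 3*x + 1

The characteristic polynomial is χ_A(x) = (x + 1)^4, so the eigenvalues are known. The minimal polynomial is
  m_A(x) = Π_λ (x − λ)^{k_λ}
where k_λ is the size of the *largest* Jordan block for λ (equivalently, the smallest k with (A − λI)^k v = 0 for every generalised eigenvector v of λ).

  λ = -1: largest Jordan block has size 3, contributing (x + 1)^3

So m_A(x) = (x + 1)^3 = x^3 + 3*x^2 + 3*x + 1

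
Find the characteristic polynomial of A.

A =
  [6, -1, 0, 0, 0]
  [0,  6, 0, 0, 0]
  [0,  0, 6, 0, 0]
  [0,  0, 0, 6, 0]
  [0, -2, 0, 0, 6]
x^5 - 30*x^4 + 360*x^3 - 2160*x^2 + 6480*x - 7776

Expanding det(x·I − A) (e.g. by cofactor expansion or by noting that A is similar to its Jordan form J, which has the same characteristic polynomial as A) gives
  χ_A(x) = x^5 - 30*x^4 + 360*x^3 - 2160*x^2 + 6480*x - 7776
which factors as (x - 6)^5. The eigenvalues (with algebraic multiplicities) are λ = 6 with multiplicity 5.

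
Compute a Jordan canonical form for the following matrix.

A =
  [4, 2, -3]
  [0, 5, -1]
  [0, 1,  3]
J_3(4)

The characteristic polynomial is
  det(x·I − A) = x^3 - 12*x^2 + 48*x - 64 = (x - 4)^3

Eigenvalues and multiplicities (the geometric multiplicity of λ is n − rank(A − λI), which equals the number of Jordan blocks for λ):
  λ = 4: algebraic multiplicity = 3, geometric multiplicity = 1

Determining the block sizes for each eigenvalue:
  λ = 4: one block (gm = 1), so the single block has size am = 3 → block sizes [3]

Assembling the blocks gives a Jordan form
J =
  [4, 1, 0]
  [0, 4, 1]
  [0, 0, 4]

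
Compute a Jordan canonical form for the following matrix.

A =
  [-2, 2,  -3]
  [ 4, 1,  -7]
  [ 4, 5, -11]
J_3(-4)

The characteristic polynomial is
  det(x·I − A) = x^3 + 12*x^2 + 48*x + 64 = (x + 4)^3

Eigenvalues and multiplicities (the geometric multiplicity of λ is n − rank(A − λI), which equals the number of Jordan blocks for λ):
  λ = -4: algebraic multiplicity = 3, geometric multiplicity = 1

Determining the block sizes for each eigenvalue:
  λ = -4: one block (gm = 1), so the single block has size am = 3 → block sizes [3]

Assembling the blocks gives a Jordan form
J =
  [-4,  1,  0]
  [ 0, -4,  1]
  [ 0,  0, -4]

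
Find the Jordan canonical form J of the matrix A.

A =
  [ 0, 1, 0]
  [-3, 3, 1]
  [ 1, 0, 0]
J_3(1)

The characteristic polynomial is
  det(x·I − A) = x^3 - 3*x^2 + 3*x - 1 = (x - 1)^3

Eigenvalues and multiplicities (the geometric multiplicity of λ is n − rank(A − λI), which equals the number of Jordan blocks for λ):
  λ = 1: algebraic multiplicity = 3, geometric multiplicity = 1

Determining the block sizes for each eigenvalue:
  λ = 1: one block (gm = 1), so the single block has size am = 3 → block sizes [3]

Assembling the blocks gives a Jordan form
J =
  [1, 1, 0]
  [0, 1, 1]
  [0, 0, 1]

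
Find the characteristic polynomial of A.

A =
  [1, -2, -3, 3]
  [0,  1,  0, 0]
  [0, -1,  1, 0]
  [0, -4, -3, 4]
x^4 - 7*x^3 + 15*x^2 - 13*x + 4

Expanding det(x·I − A) (e.g. by cofactor expansion or by noting that A is similar to its Jordan form J, which has the same characteristic polynomial as A) gives
  χ_A(x) = x^4 - 7*x^3 + 15*x^2 - 13*x + 4
which factors as (x - 4)*(x - 1)^3. The eigenvalues (with algebraic multiplicities) are λ = 1 with multiplicity 3, λ = 4 with multiplicity 1.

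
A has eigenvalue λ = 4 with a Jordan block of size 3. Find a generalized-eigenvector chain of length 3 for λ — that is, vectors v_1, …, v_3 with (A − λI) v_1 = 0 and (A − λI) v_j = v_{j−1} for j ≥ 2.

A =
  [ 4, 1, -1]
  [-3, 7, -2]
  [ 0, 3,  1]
A Jordan chain for λ = 4 of length 3:
v_1 = (-3, -9, -9)ᵀ
v_2 = (0, -3, 0)ᵀ
v_3 = (1, 0, 0)ᵀ

Let N = A − (4)·I. We want v_3 with N^3 v_3 = 0 but N^2 v_3 ≠ 0; then v_{j-1} := N · v_j for j = 3, …, 2.

Pick v_3 = (1, 0, 0)ᵀ.
Then v_2 = N · v_3 = (0, -3, 0)ᵀ.
Then v_1 = N · v_2 = (-3, -9, -9)ᵀ.

Sanity check: (A − (4)·I) v_1 = (0, 0, 0)ᵀ = 0. ✓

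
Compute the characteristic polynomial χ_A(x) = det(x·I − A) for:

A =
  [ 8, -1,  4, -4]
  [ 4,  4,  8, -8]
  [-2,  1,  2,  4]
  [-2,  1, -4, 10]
x^4 - 24*x^3 + 216*x^2 - 864*x + 1296

Expanding det(x·I − A) (e.g. by cofactor expansion or by noting that A is similar to its Jordan form J, which has the same characteristic polynomial as A) gives
  χ_A(x) = x^4 - 24*x^3 + 216*x^2 - 864*x + 1296
which factors as (x - 6)^4. The eigenvalues (with algebraic multiplicities) are λ = 6 with multiplicity 4.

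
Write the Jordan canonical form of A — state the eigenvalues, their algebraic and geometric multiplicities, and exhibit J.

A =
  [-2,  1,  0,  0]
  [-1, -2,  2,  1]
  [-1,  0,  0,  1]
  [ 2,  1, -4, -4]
J_3(-2) ⊕ J_1(-2)

The characteristic polynomial is
  det(x·I − A) = x^4 + 8*x^3 + 24*x^2 + 32*x + 16 = (x + 2)^4

Eigenvalues and multiplicities (the geometric multiplicity of λ is n − rank(A − λI), which equals the number of Jordan blocks for λ):
  λ = -2: algebraic multiplicity = 4, geometric multiplicity = 2

Determining the block sizes for each eigenvalue:
  λ = -2: with am = 4 and gm = 2, the partition is not yet determined (e.g. several partitions of 4 into 2 parts exist). Let N = A − (-2)·I. Computing rank(N^1) = 2, rank(N^2) = 1, rank(N^3) = 0; the number of blocks of size ≥ j is rank(N^{j−1}) − rank(N^j), giving [2, 1, 1]. So we have 1 block(s) of size 3, 1 block(s) of size 1 → block sizes [3, 1]

Assembling the blocks gives a Jordan form
J =
  [-2,  1,  0,  0]
  [ 0, -2,  1,  0]
  [ 0,  0, -2,  0]
  [ 0,  0,  0, -2]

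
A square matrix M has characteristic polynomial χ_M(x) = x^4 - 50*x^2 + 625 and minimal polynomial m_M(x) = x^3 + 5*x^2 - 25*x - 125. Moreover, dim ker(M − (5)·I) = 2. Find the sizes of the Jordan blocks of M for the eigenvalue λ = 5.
Block sizes for λ = 5: [1, 1]

Step 1 — from the characteristic polynomial, algebraic multiplicity of λ = 5 is 2. From dim ker(M − (5)·I) = 2, there are exactly 2 Jordan blocks for λ = 5.
Step 2 — from the minimal polynomial, the factor (x − 5) tells us the largest block for λ = 5 has size 1.
Step 3 — with total size 2, 2 blocks, and largest block 1, the block sizes (in nonincreasing order) are [1, 1].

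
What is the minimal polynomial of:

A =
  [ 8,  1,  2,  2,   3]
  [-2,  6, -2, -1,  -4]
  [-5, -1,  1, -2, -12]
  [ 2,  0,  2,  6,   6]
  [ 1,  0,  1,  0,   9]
x^3 - 18*x^2 + 108*x - 216

The characteristic polynomial is χ_A(x) = (x - 6)^5, so the eigenvalues are known. The minimal polynomial is
  m_A(x) = Π_λ (x − λ)^{k_λ}
where k_λ is the size of the *largest* Jordan block for λ (equivalently, the smallest k with (A − λI)^k v = 0 for every generalised eigenvector v of λ).

  λ = 6: largest Jordan block has size 3, contributing (x − 6)^3

So m_A(x) = (x - 6)^3 = x^3 - 18*x^2 + 108*x - 216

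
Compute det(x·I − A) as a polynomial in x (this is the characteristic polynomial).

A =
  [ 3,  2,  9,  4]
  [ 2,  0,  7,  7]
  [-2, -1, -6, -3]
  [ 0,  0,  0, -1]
x^4 + 4*x^3 + 6*x^2 + 4*x + 1

Expanding det(x·I − A) (e.g. by cofactor expansion or by noting that A is similar to its Jordan form J, which has the same characteristic polynomial as A) gives
  χ_A(x) = x^4 + 4*x^3 + 6*x^2 + 4*x + 1
which factors as (x + 1)^4. The eigenvalues (with algebraic multiplicities) are λ = -1 with multiplicity 4.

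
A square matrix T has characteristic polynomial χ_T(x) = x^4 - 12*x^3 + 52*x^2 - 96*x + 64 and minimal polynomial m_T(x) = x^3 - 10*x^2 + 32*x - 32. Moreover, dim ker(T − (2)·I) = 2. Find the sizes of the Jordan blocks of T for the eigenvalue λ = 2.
Block sizes for λ = 2: [1, 1]

Step 1 — from the characteristic polynomial, algebraic multiplicity of λ = 2 is 2. From dim ker(T − (2)·I) = 2, there are exactly 2 Jordan blocks for λ = 2.
Step 2 — from the minimal polynomial, the factor (x − 2) tells us the largest block for λ = 2 has size 1.
Step 3 — with total size 2, 2 blocks, and largest block 1, the block sizes (in nonincreasing order) are [1, 1].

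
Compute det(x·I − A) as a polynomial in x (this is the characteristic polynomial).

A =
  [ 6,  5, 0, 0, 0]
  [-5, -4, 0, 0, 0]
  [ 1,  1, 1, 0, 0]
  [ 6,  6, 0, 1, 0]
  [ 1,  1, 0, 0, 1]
x^5 - 5*x^4 + 10*x^3 - 10*x^2 + 5*x - 1

Expanding det(x·I − A) (e.g. by cofactor expansion or by noting that A is similar to its Jordan form J, which has the same characteristic polynomial as A) gives
  χ_A(x) = x^5 - 5*x^4 + 10*x^3 - 10*x^2 + 5*x - 1
which factors as (x - 1)^5. The eigenvalues (with algebraic multiplicities) are λ = 1 with multiplicity 5.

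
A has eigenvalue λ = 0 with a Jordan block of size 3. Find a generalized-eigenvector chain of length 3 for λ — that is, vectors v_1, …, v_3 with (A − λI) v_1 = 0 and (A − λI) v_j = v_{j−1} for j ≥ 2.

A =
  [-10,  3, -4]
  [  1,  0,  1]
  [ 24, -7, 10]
A Jordan chain for λ = 0 of length 3:
v_1 = (7, 14, -7)ᵀ
v_2 = (-10, 1, 24)ᵀ
v_3 = (1, 0, 0)ᵀ

Let N = A − (0)·I. We want v_3 with N^3 v_3 = 0 but N^2 v_3 ≠ 0; then v_{j-1} := N · v_j for j = 3, …, 2.

Pick v_3 = (1, 0, 0)ᵀ.
Then v_2 = N · v_3 = (-10, 1, 24)ᵀ.
Then v_1 = N · v_2 = (7, 14, -7)ᵀ.

Sanity check: (A − (0)·I) v_1 = (0, 0, 0)ᵀ = 0. ✓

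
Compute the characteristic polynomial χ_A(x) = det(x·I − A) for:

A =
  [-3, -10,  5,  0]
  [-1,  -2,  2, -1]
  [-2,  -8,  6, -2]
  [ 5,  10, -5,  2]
x^4 - 3*x^3 - 6*x^2 + 28*x - 24

Expanding det(x·I − A) (e.g. by cofactor expansion or by noting that A is similar to its Jordan form J, which has the same characteristic polynomial as A) gives
  χ_A(x) = x^4 - 3*x^3 - 6*x^2 + 28*x - 24
which factors as (x - 2)^3*(x + 3). The eigenvalues (with algebraic multiplicities) are λ = -3 with multiplicity 1, λ = 2 with multiplicity 3.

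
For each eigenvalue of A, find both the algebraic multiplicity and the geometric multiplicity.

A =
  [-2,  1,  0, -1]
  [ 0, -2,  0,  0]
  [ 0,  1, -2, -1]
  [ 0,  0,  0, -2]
λ = -2: alg = 4, geom = 3

Step 1 — factor the characteristic polynomial to read off the algebraic multiplicities:
  χ_A(x) = (x + 2)^4

Step 2 — compute geometric multiplicities via the rank-nullity identity g(λ) = n − rank(A − λI):
  rank(A − (-2)·I) = 1, so dim ker(A − (-2)·I) = n − 1 = 3

Summary:
  λ = -2: algebraic multiplicity = 4, geometric multiplicity = 3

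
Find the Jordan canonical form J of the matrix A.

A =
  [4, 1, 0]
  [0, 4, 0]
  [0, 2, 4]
J_2(4) ⊕ J_1(4)

The characteristic polynomial is
  det(x·I − A) = x^3 - 12*x^2 + 48*x - 64 = (x - 4)^3

Eigenvalues and multiplicities (the geometric multiplicity of λ is n − rank(A − λI), which equals the number of Jordan blocks for λ):
  λ = 4: algebraic multiplicity = 3, geometric multiplicity = 2

Determining the block sizes for each eigenvalue:
  λ = 4: 2 blocks summing to 3 forces exactly one block of size 2 and the rest size 1 → block sizes [2, 1]

Assembling the blocks gives a Jordan form
J =
  [4, 1, 0]
  [0, 4, 0]
  [0, 0, 4]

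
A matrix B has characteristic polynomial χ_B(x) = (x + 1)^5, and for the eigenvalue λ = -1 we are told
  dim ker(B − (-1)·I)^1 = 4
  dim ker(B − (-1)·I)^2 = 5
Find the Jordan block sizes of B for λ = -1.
Block sizes for λ = -1: [2, 1, 1, 1]

From the dimensions of kernels of powers, the number of Jordan blocks of size at least j is d_j − d_{j−1} where d_j = dim ker(N^j) (with d_0 = 0). Computing the differences gives [4, 1].
The number of blocks of size exactly k is (#blocks of size ≥ k) − (#blocks of size ≥ k + 1), so the partition is: 3 block(s) of size 1, 1 block(s) of size 2.
In nonincreasing order the block sizes are [2, 1, 1, 1].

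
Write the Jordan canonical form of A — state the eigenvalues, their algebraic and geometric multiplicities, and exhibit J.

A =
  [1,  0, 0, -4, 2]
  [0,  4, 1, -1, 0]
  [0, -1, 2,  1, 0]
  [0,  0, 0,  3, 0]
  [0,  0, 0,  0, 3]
J_1(1) ⊕ J_2(3) ⊕ J_1(3) ⊕ J_1(3)

The characteristic polynomial is
  det(x·I − A) = x^5 - 13*x^4 + 66*x^3 - 162*x^2 + 189*x - 81 = (x - 3)^4*(x - 1)

Eigenvalues and multiplicities (the geometric multiplicity of λ is n − rank(A − λI), which equals the number of Jordan blocks for λ):
  λ = 1: algebraic multiplicity = 1, geometric multiplicity = 1
  λ = 3: algebraic multiplicity = 4, geometric multiplicity = 3

Determining the block sizes for each eigenvalue:
  λ = 1: one block (gm = 1), so the single block has size am = 1 → block sizes [1]
  λ = 3: 3 blocks summing to 4 forces exactly one block of size 2 and the rest size 1 → block sizes [2, 1, 1]

Assembling the blocks gives a Jordan form
J =
  [1, 0, 0, 0, 0]
  [0, 3, 1, 0, 0]
  [0, 0, 3, 0, 0]
  [0, 0, 0, 3, 0]
  [0, 0, 0, 0, 3]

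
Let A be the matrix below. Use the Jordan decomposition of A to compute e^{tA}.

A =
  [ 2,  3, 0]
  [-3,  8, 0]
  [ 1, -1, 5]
e^{tA} =
  [-3*t*exp(5*t) + exp(5*t), 3*t*exp(5*t), 0]
  [-3*t*exp(5*t), 3*t*exp(5*t) + exp(5*t), 0]
  [t*exp(5*t), -t*exp(5*t), exp(5*t)]

Strategy: write A = P · J · P⁻¹ where J is a Jordan canonical form, so e^{tA} = P · e^{tJ} · P⁻¹, and e^{tJ} can be computed block-by-block.

A has Jordan form
J =
  [5, 1, 0]
  [0, 5, 0]
  [0, 0, 5]
(up to reordering of blocks).

Per-block formulas:
  For a 2×2 Jordan block J_2(5): exp(t · J_2(5)) = e^(5t)·(I + t·N), where N is the 2×2 nilpotent shift.
  For a 1×1 block at λ = 5: exp(t · [5]) = [e^(5t)].

After assembling e^{tJ} and conjugating by P, we get:

e^{tA} =
  [-3*t*exp(5*t) + exp(5*t), 3*t*exp(5*t), 0]
  [-3*t*exp(5*t), 3*t*exp(5*t) + exp(5*t), 0]
  [t*exp(5*t), -t*exp(5*t), exp(5*t)]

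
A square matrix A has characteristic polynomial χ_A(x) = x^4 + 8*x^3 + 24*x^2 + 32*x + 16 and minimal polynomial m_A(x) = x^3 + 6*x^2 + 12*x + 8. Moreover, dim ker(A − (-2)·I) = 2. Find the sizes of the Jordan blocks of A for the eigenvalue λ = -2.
Block sizes for λ = -2: [3, 1]

Step 1 — from the characteristic polynomial, algebraic multiplicity of λ = -2 is 4. From dim ker(A − (-2)·I) = 2, there are exactly 2 Jordan blocks for λ = -2.
Step 2 — from the minimal polynomial, the factor (x + 2)^3 tells us the largest block for λ = -2 has size 3.
Step 3 — with total size 4, 2 blocks, and largest block 3, the block sizes (in nonincreasing order) are [3, 1].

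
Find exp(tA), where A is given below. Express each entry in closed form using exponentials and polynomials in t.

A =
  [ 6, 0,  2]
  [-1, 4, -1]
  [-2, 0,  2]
e^{tA} =
  [2*t*exp(4*t) + exp(4*t), 0, 2*t*exp(4*t)]
  [-t*exp(4*t), exp(4*t), -t*exp(4*t)]
  [-2*t*exp(4*t), 0, -2*t*exp(4*t) + exp(4*t)]

Strategy: write A = P · J · P⁻¹ where J is a Jordan canonical form, so e^{tA} = P · e^{tJ} · P⁻¹, and e^{tJ} can be computed block-by-block.

A has Jordan form
J =
  [4, 1, 0]
  [0, 4, 0]
  [0, 0, 4]
(up to reordering of blocks).

Per-block formulas:
  For a 2×2 Jordan block J_2(4): exp(t · J_2(4)) = e^(4t)·(I + t·N), where N is the 2×2 nilpotent shift.
  For a 1×1 block at λ = 4: exp(t · [4]) = [e^(4t)].

After assembling e^{tJ} and conjugating by P, we get:

e^{tA} =
  [2*t*exp(4*t) + exp(4*t), 0, 2*t*exp(4*t)]
  [-t*exp(4*t), exp(4*t), -t*exp(4*t)]
  [-2*t*exp(4*t), 0, -2*t*exp(4*t) + exp(4*t)]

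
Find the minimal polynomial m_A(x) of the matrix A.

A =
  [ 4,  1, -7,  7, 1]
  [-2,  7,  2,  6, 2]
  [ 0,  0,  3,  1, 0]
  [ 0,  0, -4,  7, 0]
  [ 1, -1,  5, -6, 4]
x^2 - 10*x + 25

The characteristic polynomial is χ_A(x) = (x - 5)^5, so the eigenvalues are known. The minimal polynomial is
  m_A(x) = Π_λ (x − λ)^{k_λ}
where k_λ is the size of the *largest* Jordan block for λ (equivalently, the smallest k with (A − λI)^k v = 0 for every generalised eigenvector v of λ).

  λ = 5: largest Jordan block has size 2, contributing (x − 5)^2

So m_A(x) = (x - 5)^2 = x^2 - 10*x + 25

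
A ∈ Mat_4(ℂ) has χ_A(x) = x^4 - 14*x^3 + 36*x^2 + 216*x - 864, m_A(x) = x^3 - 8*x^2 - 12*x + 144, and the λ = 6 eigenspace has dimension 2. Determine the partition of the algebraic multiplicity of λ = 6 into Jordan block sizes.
Block sizes for λ = 6: [2, 1]

Step 1 — from the characteristic polynomial, algebraic multiplicity of λ = 6 is 3. From dim ker(A − (6)·I) = 2, there are exactly 2 Jordan blocks for λ = 6.
Step 2 — from the minimal polynomial, the factor (x − 6)^2 tells us the largest block for λ = 6 has size 2.
Step 3 — with total size 3, 2 blocks, and largest block 2, the block sizes (in nonincreasing order) are [2, 1].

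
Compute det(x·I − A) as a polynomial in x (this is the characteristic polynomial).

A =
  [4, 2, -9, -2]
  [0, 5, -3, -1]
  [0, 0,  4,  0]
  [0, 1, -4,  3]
x^4 - 16*x^3 + 96*x^2 - 256*x + 256

Expanding det(x·I − A) (e.g. by cofactor expansion or by noting that A is similar to its Jordan form J, which has the same characteristic polynomial as A) gives
  χ_A(x) = x^4 - 16*x^3 + 96*x^2 - 256*x + 256
which factors as (x - 4)^4. The eigenvalues (with algebraic multiplicities) are λ = 4 with multiplicity 4.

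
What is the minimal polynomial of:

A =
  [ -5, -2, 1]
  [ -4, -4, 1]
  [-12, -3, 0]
x^3 + 9*x^2 + 27*x + 27

The characteristic polynomial is χ_A(x) = (x + 3)^3, so the eigenvalues are known. The minimal polynomial is
  m_A(x) = Π_λ (x − λ)^{k_λ}
where k_λ is the size of the *largest* Jordan block for λ (equivalently, the smallest k with (A − λI)^k v = 0 for every generalised eigenvector v of λ).

  λ = -3: largest Jordan block has size 3, contributing (x + 3)^3

So m_A(x) = (x + 3)^3 = x^3 + 9*x^2 + 27*x + 27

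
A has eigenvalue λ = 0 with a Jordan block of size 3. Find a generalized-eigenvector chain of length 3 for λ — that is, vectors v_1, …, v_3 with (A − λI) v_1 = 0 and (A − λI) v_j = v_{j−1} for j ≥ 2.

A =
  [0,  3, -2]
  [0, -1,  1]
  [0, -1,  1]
A Jordan chain for λ = 0 of length 3:
v_1 = (-1, 0, 0)ᵀ
v_2 = (3, -1, -1)ᵀ
v_3 = (0, 1, 0)ᵀ

Let N = A − (0)·I. We want v_3 with N^3 v_3 = 0 but N^2 v_3 ≠ 0; then v_{j-1} := N · v_j for j = 3, …, 2.

Pick v_3 = (0, 1, 0)ᵀ.
Then v_2 = N · v_3 = (3, -1, -1)ᵀ.
Then v_1 = N · v_2 = (-1, 0, 0)ᵀ.

Sanity check: (A − (0)·I) v_1 = (0, 0, 0)ᵀ = 0. ✓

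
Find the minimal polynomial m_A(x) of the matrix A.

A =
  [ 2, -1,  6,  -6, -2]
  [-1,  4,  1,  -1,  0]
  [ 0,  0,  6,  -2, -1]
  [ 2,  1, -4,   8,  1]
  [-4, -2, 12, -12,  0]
x^3 - 12*x^2 + 48*x - 64

The characteristic polynomial is χ_A(x) = (x - 4)^5, so the eigenvalues are known. The minimal polynomial is
  m_A(x) = Π_λ (x − λ)^{k_λ}
where k_λ is the size of the *largest* Jordan block for λ (equivalently, the smallest k with (A − λI)^k v = 0 for every generalised eigenvector v of λ).

  λ = 4: largest Jordan block has size 3, contributing (x − 4)^3

So m_A(x) = (x - 4)^3 = x^3 - 12*x^2 + 48*x - 64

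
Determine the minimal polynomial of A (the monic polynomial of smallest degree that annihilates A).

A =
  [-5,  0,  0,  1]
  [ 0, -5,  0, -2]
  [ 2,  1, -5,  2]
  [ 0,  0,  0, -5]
x^2 + 10*x + 25

The characteristic polynomial is χ_A(x) = (x + 5)^4, so the eigenvalues are known. The minimal polynomial is
  m_A(x) = Π_λ (x − λ)^{k_λ}
where k_λ is the size of the *largest* Jordan block for λ (equivalently, the smallest k with (A − λI)^k v = 0 for every generalised eigenvector v of λ).

  λ = -5: largest Jordan block has size 2, contributing (x + 5)^2

So m_A(x) = (x + 5)^2 = x^2 + 10*x + 25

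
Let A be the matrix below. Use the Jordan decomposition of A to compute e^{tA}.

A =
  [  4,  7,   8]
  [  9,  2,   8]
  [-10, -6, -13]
e^{tA} =
  [t*exp(-5*t) + exp(3*t), -t*exp(-5*t) + exp(3*t) - exp(-5*t), exp(3*t) - exp(-5*t)]
  [t*exp(-5*t) + exp(3*t) - exp(-5*t), -t*exp(-5*t) + exp(3*t), exp(3*t) - exp(-5*t)]
  [-2*t*exp(-5*t) - exp(3*t) + exp(-5*t), 2*t*exp(-5*t) - exp(3*t) + exp(-5*t), -exp(3*t) + 2*exp(-5*t)]

Strategy: write A = P · J · P⁻¹ where J is a Jordan canonical form, so e^{tA} = P · e^{tJ} · P⁻¹, and e^{tJ} can be computed block-by-block.

A has Jordan form
J =
  [-5,  1, 0]
  [ 0, -5, 0]
  [ 0,  0, 3]
(up to reordering of blocks).

Per-block formulas:
  For a 1×1 block at λ = 3: exp(t · [3]) = [e^(3t)].
  For a 2×2 Jordan block J_2(-5): exp(t · J_2(-5)) = e^(-5t)·(I + t·N), where N is the 2×2 nilpotent shift.

After assembling e^{tJ} and conjugating by P, we get:

e^{tA} =
  [t*exp(-5*t) + exp(3*t), -t*exp(-5*t) + exp(3*t) - exp(-5*t), exp(3*t) - exp(-5*t)]
  [t*exp(-5*t) + exp(3*t) - exp(-5*t), -t*exp(-5*t) + exp(3*t), exp(3*t) - exp(-5*t)]
  [-2*t*exp(-5*t) - exp(3*t) + exp(-5*t), 2*t*exp(-5*t) - exp(3*t) + exp(-5*t), -exp(3*t) + 2*exp(-5*t)]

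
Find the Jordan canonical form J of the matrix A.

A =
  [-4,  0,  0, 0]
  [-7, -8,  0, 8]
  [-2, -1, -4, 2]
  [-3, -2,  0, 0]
J_3(-4) ⊕ J_1(-4)

The characteristic polynomial is
  det(x·I − A) = x^4 + 16*x^3 + 96*x^2 + 256*x + 256 = (x + 4)^4

Eigenvalues and multiplicities (the geometric multiplicity of λ is n − rank(A − λI), which equals the number of Jordan blocks for λ):
  λ = -4: algebraic multiplicity = 4, geometric multiplicity = 2

Determining the block sizes for each eigenvalue:
  λ = -4: with am = 4 and gm = 2, the partition is not yet determined (e.g. several partitions of 4 into 2 parts exist). Let N = A − (-4)·I. Computing rank(N^1) = 2, rank(N^2) = 1, rank(N^3) = 0; the number of blocks of size ≥ j is rank(N^{j−1}) − rank(N^j), giving [2, 1, 1]. So we have 1 block(s) of size 3, 1 block(s) of size 1 → block sizes [3, 1]

Assembling the blocks gives a Jordan form
J =
  [-4,  1,  0,  0]
  [ 0, -4,  1,  0]
  [ 0,  0, -4,  0]
  [ 0,  0,  0, -4]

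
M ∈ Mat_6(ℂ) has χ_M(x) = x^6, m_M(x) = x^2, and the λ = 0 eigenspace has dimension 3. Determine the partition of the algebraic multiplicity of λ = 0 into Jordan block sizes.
Block sizes for λ = 0: [2, 2, 2]

Step 1 — from the characteristic polynomial, algebraic multiplicity of λ = 0 is 6. From dim ker(M − (0)·I) = 3, there are exactly 3 Jordan blocks for λ = 0.
Step 2 — from the minimal polynomial, the factor (x − 0)^2 tells us the largest block for λ = 0 has size 2.
Step 3 — with total size 6, 3 blocks, and largest block 2, the block sizes (in nonincreasing order) are [2, 2, 2].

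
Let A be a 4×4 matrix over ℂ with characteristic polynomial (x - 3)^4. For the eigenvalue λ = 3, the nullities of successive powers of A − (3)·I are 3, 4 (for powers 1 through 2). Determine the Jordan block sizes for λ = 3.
Block sizes for λ = 3: [2, 1, 1]

From the dimensions of kernels of powers, the number of Jordan blocks of size at least j is d_j − d_{j−1} where d_j = dim ker(N^j) (with d_0 = 0). Computing the differences gives [3, 1].
The number of blocks of size exactly k is (#blocks of size ≥ k) − (#blocks of size ≥ k + 1), so the partition is: 2 block(s) of size 1, 1 block(s) of size 2.
In nonincreasing order the block sizes are [2, 1, 1].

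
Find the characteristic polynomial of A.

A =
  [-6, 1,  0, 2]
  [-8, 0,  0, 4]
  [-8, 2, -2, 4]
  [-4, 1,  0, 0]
x^4 + 8*x^3 + 24*x^2 + 32*x + 16

Expanding det(x·I − A) (e.g. by cofactor expansion or by noting that A is similar to its Jordan form J, which has the same characteristic polynomial as A) gives
  χ_A(x) = x^4 + 8*x^3 + 24*x^2 + 32*x + 16
which factors as (x + 2)^4. The eigenvalues (with algebraic multiplicities) are λ = -2 with multiplicity 4.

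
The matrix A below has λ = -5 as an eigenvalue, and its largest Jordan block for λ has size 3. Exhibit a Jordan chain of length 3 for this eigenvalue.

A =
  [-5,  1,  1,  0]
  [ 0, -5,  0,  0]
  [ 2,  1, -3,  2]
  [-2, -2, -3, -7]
A Jordan chain for λ = -5 of length 3:
v_1 = (2, 0, 0, -2)ᵀ
v_2 = (0, 0, 2, -2)ᵀ
v_3 = (1, 0, 0, 0)ᵀ

Let N = A − (-5)·I. We want v_3 with N^3 v_3 = 0 but N^2 v_3 ≠ 0; then v_{j-1} := N · v_j for j = 3, …, 2.

Pick v_3 = (1, 0, 0, 0)ᵀ.
Then v_2 = N · v_3 = (0, 0, 2, -2)ᵀ.
Then v_1 = N · v_2 = (2, 0, 0, -2)ᵀ.

Sanity check: (A − (-5)·I) v_1 = (0, 0, 0, 0)ᵀ = 0. ✓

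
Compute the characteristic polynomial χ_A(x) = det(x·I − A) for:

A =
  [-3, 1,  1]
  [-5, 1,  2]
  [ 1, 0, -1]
x^3 + 3*x^2 + 3*x + 1

Expanding det(x·I − A) (e.g. by cofactor expansion or by noting that A is similar to its Jordan form J, which has the same characteristic polynomial as A) gives
  χ_A(x) = x^3 + 3*x^2 + 3*x + 1
which factors as (x + 1)^3. The eigenvalues (with algebraic multiplicities) are λ = -1 with multiplicity 3.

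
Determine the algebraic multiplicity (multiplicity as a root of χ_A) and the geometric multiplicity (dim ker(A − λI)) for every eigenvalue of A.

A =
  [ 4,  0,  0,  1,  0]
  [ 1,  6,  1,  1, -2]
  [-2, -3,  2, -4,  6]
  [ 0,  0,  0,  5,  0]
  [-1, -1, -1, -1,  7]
λ = 4: alg = 1, geom = 1; λ = 5: alg = 4, geom = 3

Step 1 — factor the characteristic polynomial to read off the algebraic multiplicities:
  χ_A(x) = (x - 5)^4*(x - 4)

Step 2 — compute geometric multiplicities via the rank-nullity identity g(λ) = n − rank(A − λI):
  rank(A − (4)·I) = 4, so dim ker(A − (4)·I) = n − 4 = 1
  rank(A − (5)·I) = 2, so dim ker(A − (5)·I) = n − 2 = 3

Summary:
  λ = 4: algebraic multiplicity = 1, geometric multiplicity = 1
  λ = 5: algebraic multiplicity = 4, geometric multiplicity = 3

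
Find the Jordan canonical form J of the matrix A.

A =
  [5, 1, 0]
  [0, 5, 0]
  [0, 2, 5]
J_2(5) ⊕ J_1(5)

The characteristic polynomial is
  det(x·I − A) = x^3 - 15*x^2 + 75*x - 125 = (x - 5)^3

Eigenvalues and multiplicities (the geometric multiplicity of λ is n − rank(A − λI), which equals the number of Jordan blocks for λ):
  λ = 5: algebraic multiplicity = 3, geometric multiplicity = 2

Determining the block sizes for each eigenvalue:
  λ = 5: 2 blocks summing to 3 forces exactly one block of size 2 and the rest size 1 → block sizes [2, 1]

Assembling the blocks gives a Jordan form
J =
  [5, 1, 0]
  [0, 5, 0]
  [0, 0, 5]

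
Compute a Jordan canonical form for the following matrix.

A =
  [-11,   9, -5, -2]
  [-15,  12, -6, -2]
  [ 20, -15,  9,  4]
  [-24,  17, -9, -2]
J_3(2) ⊕ J_1(2)

The characteristic polynomial is
  det(x·I − A) = x^4 - 8*x^3 + 24*x^2 - 32*x + 16 = (x - 2)^4

Eigenvalues and multiplicities (the geometric multiplicity of λ is n − rank(A − λI), which equals the number of Jordan blocks for λ):
  λ = 2: algebraic multiplicity = 4, geometric multiplicity = 2

Determining the block sizes for each eigenvalue:
  λ = 2: with am = 4 and gm = 2, the partition is not yet determined (e.g. several partitions of 4 into 2 parts exist). Let N = A − (2)·I. Computing rank(N^1) = 2, rank(N^2) = 1, rank(N^3) = 0; the number of blocks of size ≥ j is rank(N^{j−1}) − rank(N^j), giving [2, 1, 1]. So we have 1 block(s) of size 3, 1 block(s) of size 1 → block sizes [3, 1]

Assembling the blocks gives a Jordan form
J =
  [2, 1, 0, 0]
  [0, 2, 1, 0]
  [0, 0, 2, 0]
  [0, 0, 0, 2]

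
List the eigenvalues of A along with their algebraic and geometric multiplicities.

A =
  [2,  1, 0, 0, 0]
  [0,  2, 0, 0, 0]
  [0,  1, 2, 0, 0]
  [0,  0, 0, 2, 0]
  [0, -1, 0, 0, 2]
λ = 2: alg = 5, geom = 4

Step 1 — factor the characteristic polynomial to read off the algebraic multiplicities:
  χ_A(x) = (x - 2)^5

Step 2 — compute geometric multiplicities via the rank-nullity identity g(λ) = n − rank(A − λI):
  rank(A − (2)·I) = 1, so dim ker(A − (2)·I) = n − 1 = 4

Summary:
  λ = 2: algebraic multiplicity = 5, geometric multiplicity = 4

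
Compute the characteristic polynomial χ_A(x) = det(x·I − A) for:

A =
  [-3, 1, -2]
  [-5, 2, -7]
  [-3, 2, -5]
x^3 + 6*x^2 + 12*x + 8

Expanding det(x·I − A) (e.g. by cofactor expansion or by noting that A is similar to its Jordan form J, which has the same characteristic polynomial as A) gives
  χ_A(x) = x^3 + 6*x^2 + 12*x + 8
which factors as (x + 2)^3. The eigenvalues (with algebraic multiplicities) are λ = -2 with multiplicity 3.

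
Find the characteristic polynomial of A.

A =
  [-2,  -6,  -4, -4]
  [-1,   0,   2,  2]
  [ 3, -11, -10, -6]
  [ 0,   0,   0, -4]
x^4 + 16*x^3 + 96*x^2 + 256*x + 256

Expanding det(x·I − A) (e.g. by cofactor expansion or by noting that A is similar to its Jordan form J, which has the same characteristic polynomial as A) gives
  χ_A(x) = x^4 + 16*x^3 + 96*x^2 + 256*x + 256
which factors as (x + 4)^4. The eigenvalues (with algebraic multiplicities) are λ = -4 with multiplicity 4.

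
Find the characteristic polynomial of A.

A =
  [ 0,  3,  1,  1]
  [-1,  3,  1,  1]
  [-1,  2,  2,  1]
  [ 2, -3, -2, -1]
x^4 - 4*x^3 + 6*x^2 - 4*x + 1

Expanding det(x·I − A) (e.g. by cofactor expansion or by noting that A is similar to its Jordan form J, which has the same characteristic polynomial as A) gives
  χ_A(x) = x^4 - 4*x^3 + 6*x^2 - 4*x + 1
which factors as (x - 1)^4. The eigenvalues (with algebraic multiplicities) are λ = 1 with multiplicity 4.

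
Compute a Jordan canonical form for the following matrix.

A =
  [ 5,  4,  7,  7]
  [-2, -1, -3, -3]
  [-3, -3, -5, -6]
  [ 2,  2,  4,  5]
J_3(1) ⊕ J_1(1)

The characteristic polynomial is
  det(x·I − A) = x^4 - 4*x^3 + 6*x^2 - 4*x + 1 = (x - 1)^4

Eigenvalues and multiplicities (the geometric multiplicity of λ is n − rank(A − λI), which equals the number of Jordan blocks for λ):
  λ = 1: algebraic multiplicity = 4, geometric multiplicity = 2

Determining the block sizes for each eigenvalue:
  λ = 1: with am = 4 and gm = 2, the partition is not yet determined (e.g. several partitions of 4 into 2 parts exist). Let N = A − (1)·I. Computing rank(N^1) = 2, rank(N^2) = 1, rank(N^3) = 0; the number of blocks of size ≥ j is rank(N^{j−1}) − rank(N^j), giving [2, 1, 1]. So we have 1 block(s) of size 3, 1 block(s) of size 1 → block sizes [3, 1]

Assembling the blocks gives a Jordan form
J =
  [1, 1, 0, 0]
  [0, 1, 1, 0]
  [0, 0, 1, 0]
  [0, 0, 0, 1]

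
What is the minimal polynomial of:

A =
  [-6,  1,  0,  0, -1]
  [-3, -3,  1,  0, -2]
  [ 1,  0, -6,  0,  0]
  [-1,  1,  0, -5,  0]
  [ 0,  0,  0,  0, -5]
x^3 + 15*x^2 + 75*x + 125

The characteristic polynomial is χ_A(x) = (x + 5)^5, so the eigenvalues are known. The minimal polynomial is
  m_A(x) = Π_λ (x − λ)^{k_λ}
where k_λ is the size of the *largest* Jordan block for λ (equivalently, the smallest k with (A − λI)^k v = 0 for every generalised eigenvector v of λ).

  λ = -5: largest Jordan block has size 3, contributing (x + 5)^3

So m_A(x) = (x + 5)^3 = x^3 + 15*x^2 + 75*x + 125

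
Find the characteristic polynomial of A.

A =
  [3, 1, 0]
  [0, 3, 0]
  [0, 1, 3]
x^3 - 9*x^2 + 27*x - 27

Expanding det(x·I − A) (e.g. by cofactor expansion or by noting that A is similar to its Jordan form J, which has the same characteristic polynomial as A) gives
  χ_A(x) = x^3 - 9*x^2 + 27*x - 27
which factors as (x - 3)^3. The eigenvalues (with algebraic multiplicities) are λ = 3 with multiplicity 3.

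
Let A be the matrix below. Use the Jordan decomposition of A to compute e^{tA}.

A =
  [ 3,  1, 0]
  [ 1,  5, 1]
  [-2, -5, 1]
e^{tA} =
  [t^2*exp(3*t)/2 + exp(3*t), t^2*exp(3*t) + t*exp(3*t), t^2*exp(3*t)/2]
  [t*exp(3*t), 2*t*exp(3*t) + exp(3*t), t*exp(3*t)]
  [-t^2*exp(3*t)/2 - 2*t*exp(3*t), -t^2*exp(3*t) - 5*t*exp(3*t), -t^2*exp(3*t)/2 - 2*t*exp(3*t) + exp(3*t)]

Strategy: write A = P · J · P⁻¹ where J is a Jordan canonical form, so e^{tA} = P · e^{tJ} · P⁻¹, and e^{tJ} can be computed block-by-block.

A has Jordan form
J =
  [3, 1, 0]
  [0, 3, 1]
  [0, 0, 3]
(up to reordering of blocks).

Per-block formulas:
  For a 3×3 Jordan block J_3(3): exp(t · J_3(3)) = e^(3t)·(I + t·N + (t^2/2)·N^2), where N is the 3×3 nilpotent shift.

After assembling e^{tJ} and conjugating by P, we get:

e^{tA} =
  [t^2*exp(3*t)/2 + exp(3*t), t^2*exp(3*t) + t*exp(3*t), t^2*exp(3*t)/2]
  [t*exp(3*t), 2*t*exp(3*t) + exp(3*t), t*exp(3*t)]
  [-t^2*exp(3*t)/2 - 2*t*exp(3*t), -t^2*exp(3*t) - 5*t*exp(3*t), -t^2*exp(3*t)/2 - 2*t*exp(3*t) + exp(3*t)]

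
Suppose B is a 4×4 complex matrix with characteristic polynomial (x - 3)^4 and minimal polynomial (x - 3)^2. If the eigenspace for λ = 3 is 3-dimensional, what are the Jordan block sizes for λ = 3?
Block sizes for λ = 3: [2, 1, 1]

Step 1 — from the characteristic polynomial, algebraic multiplicity of λ = 3 is 4. From dim ker(B − (3)·I) = 3, there are exactly 3 Jordan blocks for λ = 3.
Step 2 — from the minimal polynomial, the factor (x − 3)^2 tells us the largest block for λ = 3 has size 2.
Step 3 — with total size 4, 3 blocks, and largest block 2, the block sizes (in nonincreasing order) are [2, 1, 1].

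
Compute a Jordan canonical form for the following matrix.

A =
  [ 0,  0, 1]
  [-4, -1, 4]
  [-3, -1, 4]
J_3(1)

The characteristic polynomial is
  det(x·I − A) = x^3 - 3*x^2 + 3*x - 1 = (x - 1)^3

Eigenvalues and multiplicities (the geometric multiplicity of λ is n − rank(A − λI), which equals the number of Jordan blocks for λ):
  λ = 1: algebraic multiplicity = 3, geometric multiplicity = 1

Determining the block sizes for each eigenvalue:
  λ = 1: one block (gm = 1), so the single block has size am = 3 → block sizes [3]

Assembling the blocks gives a Jordan form
J =
  [1, 1, 0]
  [0, 1, 1]
  [0, 0, 1]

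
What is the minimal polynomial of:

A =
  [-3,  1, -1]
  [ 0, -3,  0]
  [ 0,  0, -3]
x^2 + 6*x + 9

The characteristic polynomial is χ_A(x) = (x + 3)^3, so the eigenvalues are known. The minimal polynomial is
  m_A(x) = Π_λ (x − λ)^{k_λ}
where k_λ is the size of the *largest* Jordan block for λ (equivalently, the smallest k with (A − λI)^k v = 0 for every generalised eigenvector v of λ).

  λ = -3: largest Jordan block has size 2, contributing (x + 3)^2

So m_A(x) = (x + 3)^2 = x^2 + 6*x + 9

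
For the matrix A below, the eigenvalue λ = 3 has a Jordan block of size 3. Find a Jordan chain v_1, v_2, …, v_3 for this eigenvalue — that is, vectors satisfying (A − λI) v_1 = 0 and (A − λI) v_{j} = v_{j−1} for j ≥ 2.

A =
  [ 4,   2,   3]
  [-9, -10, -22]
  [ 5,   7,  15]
A Jordan chain for λ = 3 of length 3:
v_1 = (-2, -2, 2)ᵀ
v_2 = (1, -9, 5)ᵀ
v_3 = (1, 0, 0)ᵀ

Let N = A − (3)·I. We want v_3 with N^3 v_3 = 0 but N^2 v_3 ≠ 0; then v_{j-1} := N · v_j for j = 3, …, 2.

Pick v_3 = (1, 0, 0)ᵀ.
Then v_2 = N · v_3 = (1, -9, 5)ᵀ.
Then v_1 = N · v_2 = (-2, -2, 2)ᵀ.

Sanity check: (A − (3)·I) v_1 = (0, 0, 0)ᵀ = 0. ✓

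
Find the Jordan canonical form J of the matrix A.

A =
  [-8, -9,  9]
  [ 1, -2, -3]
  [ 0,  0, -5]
J_2(-5) ⊕ J_1(-5)

The characteristic polynomial is
  det(x·I − A) = x^3 + 15*x^2 + 75*x + 125 = (x + 5)^3

Eigenvalues and multiplicities (the geometric multiplicity of λ is n − rank(A − λI), which equals the number of Jordan blocks for λ):
  λ = -5: algebraic multiplicity = 3, geometric multiplicity = 2

Determining the block sizes for each eigenvalue:
  λ = -5: 2 blocks summing to 3 forces exactly one block of size 2 and the rest size 1 → block sizes [2, 1]

Assembling the blocks gives a Jordan form
J =
  [-5,  1,  0]
  [ 0, -5,  0]
  [ 0,  0, -5]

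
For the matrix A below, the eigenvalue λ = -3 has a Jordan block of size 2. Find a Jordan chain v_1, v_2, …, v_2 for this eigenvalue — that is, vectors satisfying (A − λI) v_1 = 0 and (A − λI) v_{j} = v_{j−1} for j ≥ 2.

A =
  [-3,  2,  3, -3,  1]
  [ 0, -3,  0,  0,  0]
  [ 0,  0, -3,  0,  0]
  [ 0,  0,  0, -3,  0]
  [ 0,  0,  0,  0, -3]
A Jordan chain for λ = -3 of length 2:
v_1 = (2, 0, 0, 0, 0)ᵀ
v_2 = (0, 1, 0, 0, 0)ᵀ

Let N = A − (-3)·I. We want v_2 with N^2 v_2 = 0 but N^1 v_2 ≠ 0; then v_{j-1} := N · v_j for j = 2, …, 2.

Pick v_2 = (0, 1, 0, 0, 0)ᵀ.
Then v_1 = N · v_2 = (2, 0, 0, 0, 0)ᵀ.

Sanity check: (A − (-3)·I) v_1 = (0, 0, 0, 0, 0)ᵀ = 0. ✓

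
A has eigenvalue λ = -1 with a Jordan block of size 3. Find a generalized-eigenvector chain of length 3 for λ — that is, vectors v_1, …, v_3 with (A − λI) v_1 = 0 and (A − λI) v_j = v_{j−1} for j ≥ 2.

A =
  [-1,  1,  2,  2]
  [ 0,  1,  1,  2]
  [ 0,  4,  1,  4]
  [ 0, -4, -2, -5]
A Jordan chain for λ = -1 of length 3:
v_1 = (2, 0, 0, 0)ᵀ
v_2 = (1, 2, 4, -4)ᵀ
v_3 = (0, 1, 0, 0)ᵀ

Let N = A − (-1)·I. We want v_3 with N^3 v_3 = 0 but N^2 v_3 ≠ 0; then v_{j-1} := N · v_j for j = 3, …, 2.

Pick v_3 = (0, 1, 0, 0)ᵀ.
Then v_2 = N · v_3 = (1, 2, 4, -4)ᵀ.
Then v_1 = N · v_2 = (2, 0, 0, 0)ᵀ.

Sanity check: (A − (-1)·I) v_1 = (0, 0, 0, 0)ᵀ = 0. ✓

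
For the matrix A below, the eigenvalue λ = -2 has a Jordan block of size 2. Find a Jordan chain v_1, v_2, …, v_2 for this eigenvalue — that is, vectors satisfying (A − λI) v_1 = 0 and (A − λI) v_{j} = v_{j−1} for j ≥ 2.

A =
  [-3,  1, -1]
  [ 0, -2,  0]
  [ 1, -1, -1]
A Jordan chain for λ = -2 of length 2:
v_1 = (-1, 0, 1)ᵀ
v_2 = (1, 0, 0)ᵀ

Let N = A − (-2)·I. We want v_2 with N^2 v_2 = 0 but N^1 v_2 ≠ 0; then v_{j-1} := N · v_j for j = 2, …, 2.

Pick v_2 = (1, 0, 0)ᵀ.
Then v_1 = N · v_2 = (-1, 0, 1)ᵀ.

Sanity check: (A − (-2)·I) v_1 = (0, 0, 0)ᵀ = 0. ✓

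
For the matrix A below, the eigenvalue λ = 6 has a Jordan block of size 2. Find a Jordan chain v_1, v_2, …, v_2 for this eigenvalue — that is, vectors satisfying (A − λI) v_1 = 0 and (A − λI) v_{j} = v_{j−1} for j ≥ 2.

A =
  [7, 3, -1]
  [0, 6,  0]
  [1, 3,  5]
A Jordan chain for λ = 6 of length 2:
v_1 = (1, 0, 1)ᵀ
v_2 = (1, 0, 0)ᵀ

Let N = A − (6)·I. We want v_2 with N^2 v_2 = 0 but N^1 v_2 ≠ 0; then v_{j-1} := N · v_j for j = 2, …, 2.

Pick v_2 = (1, 0, 0)ᵀ.
Then v_1 = N · v_2 = (1, 0, 1)ᵀ.

Sanity check: (A − (6)·I) v_1 = (0, 0, 0)ᵀ = 0. ✓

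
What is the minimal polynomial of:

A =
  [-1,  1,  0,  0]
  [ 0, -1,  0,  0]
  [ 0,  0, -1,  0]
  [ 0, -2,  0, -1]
x^2 + 2*x + 1

The characteristic polynomial is χ_A(x) = (x + 1)^4, so the eigenvalues are known. The minimal polynomial is
  m_A(x) = Π_λ (x − λ)^{k_λ}
where k_λ is the size of the *largest* Jordan block for λ (equivalently, the smallest k with (A − λI)^k v = 0 for every generalised eigenvector v of λ).

  λ = -1: largest Jordan block has size 2, contributing (x + 1)^2

So m_A(x) = (x + 1)^2 = x^2 + 2*x + 1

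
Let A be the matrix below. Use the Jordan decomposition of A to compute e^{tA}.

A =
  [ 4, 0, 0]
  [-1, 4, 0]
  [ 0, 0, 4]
e^{tA} =
  [exp(4*t), 0, 0]
  [-t*exp(4*t), exp(4*t), 0]
  [0, 0, exp(4*t)]

Strategy: write A = P · J · P⁻¹ where J is a Jordan canonical form, so e^{tA} = P · e^{tJ} · P⁻¹, and e^{tJ} can be computed block-by-block.

A has Jordan form
J =
  [4, 1, 0]
  [0, 4, 0]
  [0, 0, 4]
(up to reordering of blocks).

Per-block formulas:
  For a 2×2 Jordan block J_2(4): exp(t · J_2(4)) = e^(4t)·(I + t·N), where N is the 2×2 nilpotent shift.
  For a 1×1 block at λ = 4: exp(t · [4]) = [e^(4t)].

After assembling e^{tJ} and conjugating by P, we get:

e^{tA} =
  [exp(4*t), 0, 0]
  [-t*exp(4*t), exp(4*t), 0]
  [0, 0, exp(4*t)]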